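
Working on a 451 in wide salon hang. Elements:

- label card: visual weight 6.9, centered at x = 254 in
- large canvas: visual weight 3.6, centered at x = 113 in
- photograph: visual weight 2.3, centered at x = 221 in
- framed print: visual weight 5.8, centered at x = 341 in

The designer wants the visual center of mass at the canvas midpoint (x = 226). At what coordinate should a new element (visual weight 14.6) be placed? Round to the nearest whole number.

x ≈ 196

New total weight: (6.9 + 3.6 + 2.3 + 5.8) + 14.6 = 33.2.
x: target moment 33.2×226 = 7503.2; current 6.9·254 + 3.6·113 + 2.3·221 + 5.8·341 = 4645.5; the new element supplies 2857.7, so x = 2857.7/14.6 ≈ 195.73.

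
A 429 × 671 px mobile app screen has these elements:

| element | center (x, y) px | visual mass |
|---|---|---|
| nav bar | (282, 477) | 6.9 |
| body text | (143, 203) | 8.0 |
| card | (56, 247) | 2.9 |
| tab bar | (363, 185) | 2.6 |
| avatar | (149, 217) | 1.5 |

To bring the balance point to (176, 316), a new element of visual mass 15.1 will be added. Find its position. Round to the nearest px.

With the new element, Σw becomes 6.9 + 8.0 + 2.9 + 2.6 + 1.5 + 15.1 = 37.0.
Along x: (4419.5 + 15.1·x) / 37.0 = 176 (existing moment 6.9·282 + 8.0·143 + 2.9·56 + 2.6·363 + 1.5·149 = 4419.5) ⇒ x = (6512.0 − 4419.5) / 15.1 ≈ 138.58.
Along y: (6438.1 + 15.1·y) / 37.0 = 316 (existing moment 6.9·477 + 8.0·203 + 2.9·247 + 2.6·185 + 1.5·217 = 6438.1) ⇒ y = (11692.0 − 6438.1) / 15.1 ≈ 347.94.

(139, 348)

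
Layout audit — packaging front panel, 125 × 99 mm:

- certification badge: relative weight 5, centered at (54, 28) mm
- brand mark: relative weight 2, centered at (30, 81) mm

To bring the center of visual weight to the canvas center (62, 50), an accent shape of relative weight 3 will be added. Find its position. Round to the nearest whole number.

With the accent shape, Σw becomes 5 + 2 + 3 = 10.
x: need Σw·x = 10·62 = 620. Existing = 5·54 + 2·30 = 330. Remainder 290 / 3 ≈ 96.67.
y: need Σw·y = 10·50 = 500. Existing = 5·28 + 2·81 = 302. Remainder 198 / 3 ≈ 66.00.

(97, 66)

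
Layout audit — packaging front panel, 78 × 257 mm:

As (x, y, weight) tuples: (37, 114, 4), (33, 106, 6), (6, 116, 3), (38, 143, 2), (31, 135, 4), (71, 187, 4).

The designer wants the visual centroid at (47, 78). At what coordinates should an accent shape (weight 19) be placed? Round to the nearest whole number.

(59, 14)

With the accent shape, Σw becomes 4 + 6 + 3 + 2 + 4 + 4 + 19 = 42.
Along x: (848 + 19·x) / 42 = 47 (existing moment 4·37 + 6·33 + 3·6 + 2·38 + 4·31 + 4·71 = 848) ⇒ x = (1974 − 848) / 19 ≈ 59.26.
Along y: (3014 + 19·y) / 42 = 78 (existing moment 4·114 + 6·106 + 3·116 + 2·143 + 4·135 + 4·187 = 3014) ⇒ y = (3276 − 3014) / 19 ≈ 13.79.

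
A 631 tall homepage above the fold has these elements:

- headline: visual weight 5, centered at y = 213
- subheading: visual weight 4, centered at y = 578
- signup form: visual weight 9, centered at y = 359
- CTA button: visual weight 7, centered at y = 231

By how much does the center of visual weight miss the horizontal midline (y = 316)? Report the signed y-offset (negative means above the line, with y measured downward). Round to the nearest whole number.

≈ 13

Total weight = 5 + 4 + 9 + 7 = 25.
y: (5·213 + 4·578 + 9·359 + 7·231) / 25 = 8225 / 25 ≈ 329.00
Offset from y = 316: 329.00 − 316 ≈ 13.00.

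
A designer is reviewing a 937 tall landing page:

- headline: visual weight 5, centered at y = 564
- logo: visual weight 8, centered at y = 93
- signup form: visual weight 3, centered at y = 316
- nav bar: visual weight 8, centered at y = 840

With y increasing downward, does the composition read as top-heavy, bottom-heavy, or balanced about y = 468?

Weights sum to 5 + 8 + 3 + 8 = 24.
Σw·y = 5·564 + 8·93 + 3·316 + 8·840 = 11232, so ȳ = 11232/24 ≈ 468.00.
The centroid 468.00 matches the midline at 468, so the layout is balanced.

balanced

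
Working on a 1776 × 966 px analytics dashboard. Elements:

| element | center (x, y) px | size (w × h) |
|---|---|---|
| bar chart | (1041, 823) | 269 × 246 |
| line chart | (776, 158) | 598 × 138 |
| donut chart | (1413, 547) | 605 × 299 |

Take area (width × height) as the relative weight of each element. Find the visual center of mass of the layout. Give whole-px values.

(1179, 505)

Areas → weights: bar chart 269·246 = 66174, line chart 598·138 = 82524, donut chart 605·299 = 180895; Σw = 329593.
x-moment: 66174·1041 + 82524·776 + 180895·1413 = 388530393; centroid 388530393/329593 ≈ 1178.82.
y-moment: 66174·823 + 82524·158 + 180895·547 = 166449559; centroid 166449559/329593 ≈ 505.02.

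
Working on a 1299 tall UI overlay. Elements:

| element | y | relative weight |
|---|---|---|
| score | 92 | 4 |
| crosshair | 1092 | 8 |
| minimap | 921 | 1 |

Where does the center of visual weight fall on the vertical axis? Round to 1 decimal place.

Σw = 4 + 8 + 1 = 13.
Σw·y = 4·92 + 8·1092 + 1·921 = 10025, so ȳ = 10025/13 ≈ 771.15.

y ≈ 771.2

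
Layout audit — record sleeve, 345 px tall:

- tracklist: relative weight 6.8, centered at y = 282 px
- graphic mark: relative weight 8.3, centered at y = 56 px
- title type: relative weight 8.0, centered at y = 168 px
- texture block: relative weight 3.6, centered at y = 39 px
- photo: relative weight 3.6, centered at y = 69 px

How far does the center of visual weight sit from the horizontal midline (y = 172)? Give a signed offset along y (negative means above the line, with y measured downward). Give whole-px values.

Σw = 6.8 + 8.3 + 8.0 + 3.6 + 3.6 = 30.3.
Σw·y = 6.8·282 + 8.3·56 + 8.0·168 + 3.6·39 + 3.6·69 = 4115.2, so ȳ = 4115.2/30.3 ≈ 135.82.
Against y = 172, that's 135.82 − 172 = -36.18.

≈ -36 px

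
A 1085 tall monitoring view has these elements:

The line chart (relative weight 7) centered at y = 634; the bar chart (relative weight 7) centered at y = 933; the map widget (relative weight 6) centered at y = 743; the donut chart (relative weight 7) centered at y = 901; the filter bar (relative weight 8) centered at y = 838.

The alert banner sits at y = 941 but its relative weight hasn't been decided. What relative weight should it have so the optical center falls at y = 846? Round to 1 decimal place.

w ≈ 12.3

Known weights sum to 7 + 7 + 6 + 7 + 8 = 35; their moment is 7·634 + 7·933 + 6·743 + 7·901 + 8·838 = 28438.
For the centroid to hit 846: (28438 + w·941) / (35 + w) = 846.
Rearranging, w·(941 − 846) = 846·35 − 28438 = 1172, so w ≈ 1172/95 = 12.34.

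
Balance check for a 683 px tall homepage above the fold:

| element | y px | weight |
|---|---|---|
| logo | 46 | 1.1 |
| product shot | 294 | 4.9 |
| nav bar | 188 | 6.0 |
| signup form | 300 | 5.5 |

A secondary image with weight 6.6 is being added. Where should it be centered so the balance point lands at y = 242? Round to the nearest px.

New total weight: (1.1 + 4.9 + 6.0 + 5.5) + 6.6 = 24.1.
y: target moment 24.1×242 = 5832.2; current 1.1·46 + 4.9·294 + 6.0·188 + 5.5·300 = 4269.2; the secondary image supplies 1563.0, so y = 1563.0/6.6 ≈ 236.82.

y ≈ 237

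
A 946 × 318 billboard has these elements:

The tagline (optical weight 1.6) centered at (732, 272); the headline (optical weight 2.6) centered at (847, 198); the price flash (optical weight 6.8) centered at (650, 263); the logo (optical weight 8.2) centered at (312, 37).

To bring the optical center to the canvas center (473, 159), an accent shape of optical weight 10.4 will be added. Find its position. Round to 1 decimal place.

(350.9, 160.1)

After adding the accent shape, total weight = 1.6 + 2.6 + 6.8 + 8.2 + 10.4 = 29.6.
x: need Σw·x = 29.6·473 = 14000.8. Existing = 1.6·732 + 2.6·847 + 6.8·650 + 8.2·312 = 10351.8. Remainder 3649.0 / 10.4 ≈ 350.87.
y: need Σw·y = 29.6·159 = 4706.4. Existing = 1.6·272 + 2.6·198 + 6.8·263 + 8.2·37 = 3041.8. Remainder 1664.6 / 10.4 ≈ 160.06.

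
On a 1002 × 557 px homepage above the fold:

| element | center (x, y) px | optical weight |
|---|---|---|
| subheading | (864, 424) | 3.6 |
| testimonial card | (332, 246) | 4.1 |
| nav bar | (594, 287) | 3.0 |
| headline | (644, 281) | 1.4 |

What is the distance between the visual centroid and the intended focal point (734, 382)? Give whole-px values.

≈ 158 px

Weights sum to 3.6 + 4.1 + 3.0 + 1.4 = 12.1.
x-moment: 3.6·864 + 4.1·332 + 3.0·594 + 1.4·644 = 7155.2; centroid 7155.2/12.1 ≈ 591.34.
y-moment: 3.6·424 + 4.1·246 + 3.0·287 + 1.4·281 = 3789.4; centroid 3789.4/12.1 ≈ 313.17.
From (734, 382): dx = -142.66, dy = -68.83, so the distance is √(dx²+dy²) ≈ 158.40.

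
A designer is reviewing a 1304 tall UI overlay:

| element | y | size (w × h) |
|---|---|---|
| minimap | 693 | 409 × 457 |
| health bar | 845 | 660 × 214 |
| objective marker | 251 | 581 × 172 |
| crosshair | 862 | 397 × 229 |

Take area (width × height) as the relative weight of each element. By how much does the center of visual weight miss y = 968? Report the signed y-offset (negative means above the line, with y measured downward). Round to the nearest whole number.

≈ -289

Taking area as weight: minimap 409·457 = 186913, health bar 660·214 = 141240, objective marker 581·172 = 99932, crosshair 397·229 = 90913. Sum 518998.
Σw·y = 186913·693 + 141240·845 + 99932·251 + 90913·862 = 352328447, so ȳ = 352328447/518998 ≈ 678.86.
Difference: 678.86 − 968 ≈ -289.14.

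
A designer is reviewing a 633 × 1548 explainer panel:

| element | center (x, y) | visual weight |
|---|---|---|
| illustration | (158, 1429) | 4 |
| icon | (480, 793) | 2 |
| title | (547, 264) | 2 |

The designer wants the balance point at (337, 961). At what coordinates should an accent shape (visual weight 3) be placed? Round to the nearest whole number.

New total weight: (4 + 2 + 2) + 3 = 11.
x: target moment 11×337 = 3707; current 4·158 + 2·480 + 2·547 = 2686; the accent shape supplies 1021, so x = 1021/3 ≈ 340.33.
y: target moment 11×961 = 10571; current 4·1429 + 2·793 + 2·264 = 7830; the accent shape supplies 2741, so y = 2741/3 ≈ 913.67.

(340, 914)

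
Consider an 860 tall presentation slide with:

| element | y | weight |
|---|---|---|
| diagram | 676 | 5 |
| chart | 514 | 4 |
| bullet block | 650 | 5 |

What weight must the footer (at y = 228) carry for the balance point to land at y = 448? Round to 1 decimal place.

w ≈ 11.0

Known weights sum to 5 + 4 + 5 = 14; their moment is 5·676 + 4·514 + 5·650 = 8686.
Balance at y = 448 requires (8686 + w·228) / (14 + w) = 448.
Solving: w = (448·14 − 8686) / (228 − 448) = -2414 / -220 ≈ 10.97.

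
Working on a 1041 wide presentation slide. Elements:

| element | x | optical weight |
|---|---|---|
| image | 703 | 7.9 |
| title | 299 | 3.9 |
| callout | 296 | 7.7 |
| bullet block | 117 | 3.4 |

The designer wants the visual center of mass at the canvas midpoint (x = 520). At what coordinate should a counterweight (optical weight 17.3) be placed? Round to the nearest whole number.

With the counterweight, Σw becomes 7.9 + 3.9 + 7.7 + 3.4 + 17.3 = 40.2.
Along x: (9396.8 + 17.3·x) / 40.2 = 520 (existing moment 7.9·703 + 3.9·299 + 7.7·296 + 3.4·117 = 9396.8) ⇒ x = (20904.0 − 9396.8) / 17.3 ≈ 665.16.

x ≈ 665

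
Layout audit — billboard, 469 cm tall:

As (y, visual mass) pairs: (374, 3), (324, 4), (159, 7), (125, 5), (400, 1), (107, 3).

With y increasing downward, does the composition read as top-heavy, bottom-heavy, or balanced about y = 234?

Weights sum to 3 + 4 + 7 + 5 + 1 + 3 = 23.
y: moment 4877 / weight 23 ≈ 212.04
Since 212.0 is above (smaller y than) 234, the composition reads top-heavy.

top-heavy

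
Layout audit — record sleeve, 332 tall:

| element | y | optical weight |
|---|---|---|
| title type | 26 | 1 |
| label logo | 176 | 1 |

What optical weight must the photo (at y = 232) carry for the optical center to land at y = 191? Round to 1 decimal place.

w ≈ 4.4

Existing Σw = 2 (1 + 1); existing moment 1·26 + 1·176 = 202.
For the centroid to hit 191: (202 + w·232) / (2 + w) = 191.
Rearranging, w·(232 − 191) = 191·2 − 202 = 180, so w ≈ 180/41 = 4.39.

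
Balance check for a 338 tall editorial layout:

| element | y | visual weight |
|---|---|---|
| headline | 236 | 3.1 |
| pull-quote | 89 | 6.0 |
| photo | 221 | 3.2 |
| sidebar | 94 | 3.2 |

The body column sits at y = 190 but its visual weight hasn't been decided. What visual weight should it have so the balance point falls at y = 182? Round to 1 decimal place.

Fixed elements: Σw = 3.1 + 6.0 + 3.2 + 3.2 = 15.5, Σw·y = 3.1·236 + 6.0·89 + 3.2·221 + 3.2·94 = 2273.6.
Set Σw·y/Σw = 182: (2273.6 + 190w) = 182·(15.5 + w).
So w = (182·15.5 − 2273.6)/(190 − 182) = 547.4/8 ≈ 68.42.

w ≈ 68.4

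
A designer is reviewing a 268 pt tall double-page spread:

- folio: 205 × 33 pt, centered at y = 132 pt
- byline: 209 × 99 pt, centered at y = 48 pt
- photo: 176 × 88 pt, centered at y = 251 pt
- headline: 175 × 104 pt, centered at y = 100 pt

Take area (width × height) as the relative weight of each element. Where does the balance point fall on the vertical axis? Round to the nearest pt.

Taking area as weight: folio 205·33 = 6765, byline 209·99 = 20691, photo 176·88 = 15488, headline 175·104 = 18200. Sum 61144.
Σw·y = 6765·132 + 20691·48 + 15488·251 + 18200·100 = 7593636, so ȳ = 7593636/61144 ≈ 124.19.

y ≈ 124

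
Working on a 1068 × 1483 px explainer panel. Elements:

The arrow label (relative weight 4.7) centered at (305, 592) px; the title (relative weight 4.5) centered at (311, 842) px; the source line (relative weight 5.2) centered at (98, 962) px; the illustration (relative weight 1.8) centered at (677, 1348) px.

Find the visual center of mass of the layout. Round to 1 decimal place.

(281.6, 864.2)

Σw = 4.7 + 4.5 + 5.2 + 1.8 = 16.2.
x: (4.7·305 + 4.5·311 + 5.2·98 + 1.8·677) / 16.2 = 4561.2 / 16.2 ≈ 281.56
y: (4.7·592 + 4.5·842 + 5.2·962 + 1.8·1348) / 16.2 = 14000.2 / 16.2 ≈ 864.21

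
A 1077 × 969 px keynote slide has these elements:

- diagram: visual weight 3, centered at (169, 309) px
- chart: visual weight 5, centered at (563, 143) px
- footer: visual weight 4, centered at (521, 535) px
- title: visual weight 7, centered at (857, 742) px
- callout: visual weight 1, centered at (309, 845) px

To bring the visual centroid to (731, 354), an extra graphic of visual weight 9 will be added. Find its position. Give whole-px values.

New total weight: (3 + 5 + 4 + 7 + 1) + 9 = 29.
x: need Σw·x = 29·731 = 21199. Existing = 3·169 + 5·563 + 4·521 + 7·857 + 1·309 = 11714. Remainder 9485 / 9 ≈ 1053.89.
y: need Σw·y = 29·354 = 10266. Existing = 3·309 + 5·143 + 4·535 + 7·742 + 1·845 = 9821. Remainder 445 / 9 ≈ 49.44.

(1054, 49)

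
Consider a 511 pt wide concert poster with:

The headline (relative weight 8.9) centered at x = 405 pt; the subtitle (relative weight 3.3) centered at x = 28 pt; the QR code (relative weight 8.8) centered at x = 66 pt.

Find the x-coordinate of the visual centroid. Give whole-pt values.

Total weight = 8.9 + 3.3 + 8.8 = 21.0.
Σw·x = 8.9·405 + 3.3·28 + 8.8·66 = 4277.7, so x̄ = 4277.7/21.0 ≈ 203.70.

x ≈ 204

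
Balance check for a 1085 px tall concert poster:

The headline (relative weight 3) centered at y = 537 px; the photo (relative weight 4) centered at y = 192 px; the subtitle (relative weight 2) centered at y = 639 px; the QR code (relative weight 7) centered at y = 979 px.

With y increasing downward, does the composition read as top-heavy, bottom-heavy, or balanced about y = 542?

bottom-heavy

Σw = 3 + 4 + 2 + 7 = 16.
y-moment: 3·537 + 4·192 + 2·639 + 7·979 = 10510; centroid 10510/16 ≈ 656.88.
Since 656.9 is below (larger y than) 542, the composition reads bottom-heavy.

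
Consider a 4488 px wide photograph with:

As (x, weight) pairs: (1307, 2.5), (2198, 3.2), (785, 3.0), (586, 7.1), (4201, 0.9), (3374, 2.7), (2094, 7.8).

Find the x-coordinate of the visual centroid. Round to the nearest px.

x ≈ 1693

Σw = 2.5 + 3.2 + 3.0 + 7.1 + 0.9 + 2.7 + 7.8 = 27.2.
x-moment: 2.5·1307 + 3.2·2198 + 3.0·785 + 7.1·586 + 0.9·4201 + 2.7·3374 + 7.8·2094 = 46040.6; centroid 46040.6/27.2 ≈ 1692.67.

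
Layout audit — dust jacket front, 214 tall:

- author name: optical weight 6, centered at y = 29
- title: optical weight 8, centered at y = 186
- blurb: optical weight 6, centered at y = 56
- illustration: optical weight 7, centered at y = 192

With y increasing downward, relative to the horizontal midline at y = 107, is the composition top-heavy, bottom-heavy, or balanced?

bottom-heavy

Σw = 6 + 8 + 6 + 7 = 27.
Σw·y = 6·29 + 8·186 + 6·56 + 7·192 = 3342, so ȳ = 3342/27 ≈ 123.78.
Since 123.8 is below (larger y than) 107, the composition reads bottom-heavy.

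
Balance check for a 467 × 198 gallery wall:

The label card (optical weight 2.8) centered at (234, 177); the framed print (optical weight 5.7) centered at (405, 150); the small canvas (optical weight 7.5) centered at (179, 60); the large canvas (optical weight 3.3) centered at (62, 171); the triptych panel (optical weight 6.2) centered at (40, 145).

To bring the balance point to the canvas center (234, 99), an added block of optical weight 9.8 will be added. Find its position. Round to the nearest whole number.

(357, 24)

New total weight: (2.8 + 5.7 + 7.5 + 3.3 + 6.2) + 9.8 = 35.3.
Along x: (4758.8 + 9.8·x) / 35.3 = 234 (existing moment 2.8·234 + 5.7·405 + 7.5·179 + 3.3·62 + 6.2·40 = 4758.8) ⇒ x = (8260.2 − 4758.8) / 9.8 ≈ 357.29.
Along y: (3263.9 + 9.8·y) / 35.3 = 99 (existing moment 2.8·177 + 5.7·150 + 7.5·60 + 3.3·171 + 6.2·145 = 3263.9) ⇒ y = (3494.7 − 3263.9) / 9.8 ≈ 23.55.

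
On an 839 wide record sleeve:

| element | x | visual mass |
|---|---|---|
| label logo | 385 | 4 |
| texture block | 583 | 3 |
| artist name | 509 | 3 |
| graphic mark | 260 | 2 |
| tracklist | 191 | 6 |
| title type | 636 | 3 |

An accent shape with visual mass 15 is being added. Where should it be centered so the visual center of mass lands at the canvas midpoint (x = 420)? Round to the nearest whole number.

x ≈ 449

With the accent shape, Σw becomes 4 + 3 + 3 + 2 + 6 + 3 + 15 = 36.
Along x: (8390 + 15·x) / 36 = 420 (existing moment 4·385 + 3·583 + 3·509 + 2·260 + 6·191 + 3·636 = 8390) ⇒ x = (15120 − 8390) / 15 ≈ 448.67.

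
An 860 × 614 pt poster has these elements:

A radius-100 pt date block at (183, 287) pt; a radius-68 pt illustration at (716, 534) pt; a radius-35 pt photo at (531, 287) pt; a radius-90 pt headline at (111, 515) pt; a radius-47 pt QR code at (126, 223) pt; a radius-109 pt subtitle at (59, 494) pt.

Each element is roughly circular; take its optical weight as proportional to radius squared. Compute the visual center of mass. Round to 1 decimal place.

Weights ∝ r²: date block 100² = 10000, illustration 68² = 4624, photo 35² = 1225, headline 90² = 8100, QR code 47² = 2209, subtitle 109² = 11881; Σw = 38039.
Σw·x = 10000·183 + 4624·716 + 1225·531 + 8100·111 + 2209·126 + 11881·59 = 7669672, so x̄ = 7669672/38039 ≈ 201.63.
Σw·y = 10000·287 + 4624·534 + 1225·287 + 8100·515 + 2209·223 + 11881·494 = 16224112, so ȳ = 16224112/38039 ≈ 426.51.

(201.6, 426.5)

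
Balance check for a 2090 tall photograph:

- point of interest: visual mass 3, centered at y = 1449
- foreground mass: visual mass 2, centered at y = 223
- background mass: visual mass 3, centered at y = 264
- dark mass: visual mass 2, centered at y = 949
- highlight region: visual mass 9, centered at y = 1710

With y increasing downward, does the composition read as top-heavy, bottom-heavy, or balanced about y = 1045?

bottom-heavy

Total weight = 3 + 2 + 3 + 2 + 9 = 19.
y: (3·1449 + 2·223 + 3·264 + 2·949 + 9·1710) / 19 = 22873 / 19 ≈ 1203.84
1203.8 vs midline 1045 → bottom-heavy.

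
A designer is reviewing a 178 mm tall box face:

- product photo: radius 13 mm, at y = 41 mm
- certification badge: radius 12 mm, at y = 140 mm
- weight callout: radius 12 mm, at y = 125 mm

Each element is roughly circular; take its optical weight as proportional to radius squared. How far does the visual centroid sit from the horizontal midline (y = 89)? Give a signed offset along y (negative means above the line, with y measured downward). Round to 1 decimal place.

≈ 9.7 mm

Weights ∝ r²: product photo 13² = 169, certification badge 12² = 144, weight callout 12² = 144; Σw = 457.
Σw·y = 169·41 + 144·140 + 144·125 = 45089, so ȳ = 45089/457 ≈ 98.66.
Against y = 89, that's 98.66 − 89 = 9.66.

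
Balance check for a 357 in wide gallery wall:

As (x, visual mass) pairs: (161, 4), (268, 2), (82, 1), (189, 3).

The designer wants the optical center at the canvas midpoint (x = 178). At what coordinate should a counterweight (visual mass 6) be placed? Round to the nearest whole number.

x ≈ 170

After adding the counterweight, total weight = 4 + 2 + 1 + 3 + 6 = 16.
x: target moment 16×178 = 2848; current 4·161 + 2·268 + 1·82 + 3·189 = 1829; the counterweight supplies 1019, so x = 1019/6 ≈ 169.83.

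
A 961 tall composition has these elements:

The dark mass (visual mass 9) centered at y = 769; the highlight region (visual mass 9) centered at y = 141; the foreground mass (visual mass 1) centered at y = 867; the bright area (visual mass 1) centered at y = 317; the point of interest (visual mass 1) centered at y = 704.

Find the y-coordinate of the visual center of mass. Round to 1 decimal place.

y ≈ 479.9

Σw = 9 + 9 + 1 + 1 + 1 = 21.
y: (9·769 + 9·141 + 1·867 + 1·317 + 1·704) / 21 = 10078 / 21 ≈ 479.90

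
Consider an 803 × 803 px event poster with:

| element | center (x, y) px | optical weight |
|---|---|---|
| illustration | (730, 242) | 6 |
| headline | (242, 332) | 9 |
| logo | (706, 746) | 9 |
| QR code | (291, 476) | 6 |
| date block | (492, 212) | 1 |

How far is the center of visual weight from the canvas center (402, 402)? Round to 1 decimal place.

Weights sum to 6 + 9 + 9 + 6 + 1 = 31.
x-moment: 6·730 + 9·242 + 9·706 + 6·291 + 1·492 = 15150; centroid 15150/31 ≈ 488.71.
y-moment: 6·242 + 9·332 + 9·746 + 6·476 + 1·212 = 14222; centroid 14222/31 ≈ 458.77.
From (402, 402): dx = 86.71, dy = 56.77, so the distance is √(dx²+dy²) ≈ 103.64.

≈ 103.6 px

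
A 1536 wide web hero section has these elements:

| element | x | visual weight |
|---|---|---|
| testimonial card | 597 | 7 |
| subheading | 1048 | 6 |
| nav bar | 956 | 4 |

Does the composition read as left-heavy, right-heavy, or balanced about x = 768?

Total weight = 7 + 6 + 4 = 17.
x-moment: 7·597 + 6·1048 + 4·956 = 14291; centroid 14291/17 ≈ 840.65.
840.6 vs midline 768 → right-heavy.

right-heavy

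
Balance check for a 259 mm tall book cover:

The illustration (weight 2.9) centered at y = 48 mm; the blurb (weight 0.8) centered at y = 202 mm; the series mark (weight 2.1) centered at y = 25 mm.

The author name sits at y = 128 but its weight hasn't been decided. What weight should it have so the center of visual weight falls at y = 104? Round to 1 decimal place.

Existing Σw = 5.8 (2.9 + 0.8 + 2.1); existing moment 2.9·48 + 0.8·202 + 2.1·25 = 353.3.
Set Σw·y/Σw = 104: (353.3 + 128w) = 104·(5.8 + w).
Solving: w = (104·5.8 − 353.3) / (128 − 104) = 249.9 / 24 ≈ 10.41.

w ≈ 10.4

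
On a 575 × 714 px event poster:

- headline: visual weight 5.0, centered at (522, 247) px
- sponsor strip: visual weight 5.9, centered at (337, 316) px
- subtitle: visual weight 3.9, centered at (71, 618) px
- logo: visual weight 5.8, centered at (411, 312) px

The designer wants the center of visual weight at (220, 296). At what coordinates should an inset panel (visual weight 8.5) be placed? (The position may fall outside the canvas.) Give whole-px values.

New total weight: (5.0 + 5.9 + 3.9 + 5.8) + 8.5 = 29.1.
Along x: (7259.0 + 8.5·x) / 29.1 = 220 (existing moment 5.0·522 + 5.9·337 + 3.9·71 + 5.8·411 = 7259.0) ⇒ x = (6402.0 − 7259.0) / 8.5 ≈ -100.82.
Along y: (7319.2 + 8.5·y) / 29.1 = 296 (existing moment 5.0·247 + 5.9·316 + 3.9·618 + 5.8·312 = 7319.2) ⇒ y = (8613.6 − 7319.2) / 8.5 ≈ 152.28.

(-101, 152)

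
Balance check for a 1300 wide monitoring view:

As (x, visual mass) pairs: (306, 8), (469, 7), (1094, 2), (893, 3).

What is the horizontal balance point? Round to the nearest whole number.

Total weight = 8 + 7 + 2 + 3 = 20.
x-moment: 8·306 + 7·469 + 2·1094 + 3·893 = 10598; centroid 10598/20 ≈ 529.90.

x ≈ 530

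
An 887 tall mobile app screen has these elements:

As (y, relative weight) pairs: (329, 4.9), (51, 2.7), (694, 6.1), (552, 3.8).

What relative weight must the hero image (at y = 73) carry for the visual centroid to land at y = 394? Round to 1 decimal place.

w ≈ 3.7

Existing Σw = 17.5 (4.9 + 2.7 + 6.1 + 3.8); existing moment 4.9·329 + 2.7·51 + 6.1·694 + 3.8·552 = 8080.8.
Balance at y = 394 requires (8080.8 + w·73) / (17.5 + w) = 394.
Rearranging, w·(73 − 394) = 394·17.5 − 8080.8 = -1185.8, so w ≈ -1185.8/-321 = 3.69.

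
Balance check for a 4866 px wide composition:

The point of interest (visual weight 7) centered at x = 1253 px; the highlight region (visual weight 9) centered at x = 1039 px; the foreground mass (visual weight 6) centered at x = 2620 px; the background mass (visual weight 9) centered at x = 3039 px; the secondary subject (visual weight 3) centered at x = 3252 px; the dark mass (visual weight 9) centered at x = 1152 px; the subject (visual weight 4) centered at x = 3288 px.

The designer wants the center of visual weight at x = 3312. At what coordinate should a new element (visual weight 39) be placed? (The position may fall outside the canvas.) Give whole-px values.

x ≈ 4881

With the new element, Σw becomes 7 + 9 + 6 + 9 + 3 + 9 + 4 + 39 = 86.
x: need Σw·x = 86·3312 = 284832. Existing = 7·1253 + 9·1039 + 6·2620 + 9·3039 + 3·3252 + 9·1152 + 4·3288 = 94469. Remainder 190363 / 39 ≈ 4881.10.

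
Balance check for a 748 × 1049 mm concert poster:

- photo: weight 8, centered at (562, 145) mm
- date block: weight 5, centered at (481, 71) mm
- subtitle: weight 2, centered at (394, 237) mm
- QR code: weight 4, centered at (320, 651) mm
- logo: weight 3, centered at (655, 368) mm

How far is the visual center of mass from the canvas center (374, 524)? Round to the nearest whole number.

Σw = 8 + 5 + 2 + 4 + 3 = 22.
Σw·x = 8·562 + 5·481 + 2·394 + 4·320 + 3·655 = 10934, so x̄ = 10934/22 ≈ 497.00.
Σw·y = 8·145 + 5·71 + 2·237 + 4·651 + 3·368 = 5697, so ȳ = 5697/22 ≈ 258.95.
Offset from (374, 524): Δx ≈ 123.00, Δy ≈ -265.05; distance = √(Δx² + Δy²) ≈ 292.20.

≈ 292 mm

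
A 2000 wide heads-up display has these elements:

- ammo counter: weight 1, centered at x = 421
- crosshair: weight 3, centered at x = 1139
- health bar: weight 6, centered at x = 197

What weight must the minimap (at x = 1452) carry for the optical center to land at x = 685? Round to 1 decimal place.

Existing Σw = 10 (1 + 3 + 6); existing moment 1·421 + 3·1139 + 6·197 = 5020.
Balance at x = 685 requires (5020 + w·1452) / (10 + w) = 685.
So w = (685·10 − 5020)/(1452 − 685) = 1830/767 ≈ 2.39.

w ≈ 2.4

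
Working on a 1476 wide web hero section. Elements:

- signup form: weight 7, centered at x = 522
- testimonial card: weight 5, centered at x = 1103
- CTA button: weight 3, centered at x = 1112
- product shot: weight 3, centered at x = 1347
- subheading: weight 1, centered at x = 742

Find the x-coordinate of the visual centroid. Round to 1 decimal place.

x ≈ 909.9

Weights sum to 7 + 5 + 3 + 3 + 1 = 19.
x-moment: 7·522 + 5·1103 + 3·1112 + 3·1347 + 1·742 = 17288; centroid 17288/19 ≈ 909.89.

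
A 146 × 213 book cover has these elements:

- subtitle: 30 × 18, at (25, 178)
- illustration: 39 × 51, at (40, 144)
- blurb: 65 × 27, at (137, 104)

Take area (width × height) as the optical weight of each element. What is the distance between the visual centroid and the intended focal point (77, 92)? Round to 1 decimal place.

≈ 39.9

Areas → weights: subtitle 30·18 = 540, illustration 39·51 = 1989, blurb 65·27 = 1755; Σw = 4284.
x: (540·25 + 1989·40 + 1755·137) / 4284 = 333495 / 4284 ≈ 77.85
y: (540·178 + 1989·144 + 1755·104) / 4284 = 565056 / 4284 ≈ 131.90
Offset from (77, 92): Δx ≈ 0.85, Δy ≈ 39.90; distance = √(Δx² + Δy²) ≈ 39.91.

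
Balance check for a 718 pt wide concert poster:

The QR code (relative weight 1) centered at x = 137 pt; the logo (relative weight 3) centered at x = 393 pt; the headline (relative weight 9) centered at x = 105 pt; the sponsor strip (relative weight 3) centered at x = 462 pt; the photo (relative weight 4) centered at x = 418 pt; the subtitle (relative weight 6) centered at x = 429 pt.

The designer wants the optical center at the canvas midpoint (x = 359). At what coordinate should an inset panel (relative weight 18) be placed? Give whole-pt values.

New total weight: (1 + 3 + 9 + 3 + 4 + 6) + 18 = 44.
x: target moment 44×359 = 15796; current 1·137 + 3·393 + 9·105 + 3·462 + 4·418 + 6·429 = 7893; the inset panel supplies 7903, so x = 7903/18 ≈ 439.06.

x ≈ 439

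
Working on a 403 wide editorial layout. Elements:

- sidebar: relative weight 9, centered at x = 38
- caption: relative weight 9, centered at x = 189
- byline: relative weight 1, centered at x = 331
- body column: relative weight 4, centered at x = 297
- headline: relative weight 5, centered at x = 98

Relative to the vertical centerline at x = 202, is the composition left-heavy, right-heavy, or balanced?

Total weight = 9 + 9 + 1 + 4 + 5 = 28.
Σw·x = 9·38 + 9·189 + 1·331 + 4·297 + 5·98 = 4052, so x̄ = 4052/28 ≈ 144.71.
144.7 vs midline 202 → left-heavy.

left-heavy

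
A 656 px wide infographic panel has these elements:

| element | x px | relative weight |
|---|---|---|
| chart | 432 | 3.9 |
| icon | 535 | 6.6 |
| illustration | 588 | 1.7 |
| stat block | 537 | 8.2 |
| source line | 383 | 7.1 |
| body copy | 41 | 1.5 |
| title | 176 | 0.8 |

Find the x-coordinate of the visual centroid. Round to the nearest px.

x ≈ 454

Weights sum to 3.9 + 6.6 + 1.7 + 8.2 + 7.1 + 1.5 + 0.8 = 29.8.
Σw·x = 13540.4; x̄ = 13540.4/29.8 ≈ 454.38.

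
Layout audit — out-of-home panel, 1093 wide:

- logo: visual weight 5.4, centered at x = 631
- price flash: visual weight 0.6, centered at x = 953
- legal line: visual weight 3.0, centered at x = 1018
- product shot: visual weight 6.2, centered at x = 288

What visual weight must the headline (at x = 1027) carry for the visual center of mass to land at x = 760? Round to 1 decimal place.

Fixed elements: Σw = 5.4 + 0.6 + 3.0 + 6.2 = 15.2, Σw·x = 5.4·631 + 0.6·953 + 3.0·1018 + 6.2·288 = 8818.8.
For the centroid to hit 760: (8818.8 + w·1027) / (15.2 + w) = 760.
Rearranging, w·(1027 − 760) = 760·15.2 − 8818.8 = 2733.2, so w ≈ 2733.2/267 = 10.24.

w ≈ 10.2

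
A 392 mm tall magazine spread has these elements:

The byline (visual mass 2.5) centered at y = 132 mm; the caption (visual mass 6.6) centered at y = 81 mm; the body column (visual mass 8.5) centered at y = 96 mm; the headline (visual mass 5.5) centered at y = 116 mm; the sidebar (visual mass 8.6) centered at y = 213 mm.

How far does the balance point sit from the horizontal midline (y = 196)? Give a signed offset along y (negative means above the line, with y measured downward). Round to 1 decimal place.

Σw = 2.5 + 6.6 + 8.5 + 5.5 + 8.6 = 31.7.
Σw·y = 2.5·132 + 6.6·81 + 8.5·96 + 5.5·116 + 8.6·213 = 4150.4, so ȳ = 4150.4/31.7 ≈ 130.93.
Against y = 196, that's 130.93 − 196 = -65.07.

≈ -65.1 mm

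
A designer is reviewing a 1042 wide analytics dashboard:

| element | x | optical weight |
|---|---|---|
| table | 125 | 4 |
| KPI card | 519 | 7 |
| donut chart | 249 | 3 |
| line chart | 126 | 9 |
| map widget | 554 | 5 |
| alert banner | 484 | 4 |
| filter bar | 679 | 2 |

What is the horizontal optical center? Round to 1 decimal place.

Weights sum to 4 + 7 + 3 + 9 + 5 + 4 + 2 = 34.
x: (4·125 + 7·519 + 3·249 + 9·126 + 5·554 + 4·484 + 2·679) / 34 = 12078 / 34 ≈ 355.24

x ≈ 355.2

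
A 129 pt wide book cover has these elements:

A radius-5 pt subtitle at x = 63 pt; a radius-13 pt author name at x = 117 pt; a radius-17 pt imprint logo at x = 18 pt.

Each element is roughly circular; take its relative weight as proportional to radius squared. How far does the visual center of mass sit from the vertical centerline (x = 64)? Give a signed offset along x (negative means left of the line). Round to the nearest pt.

≈ -9 pt

Weights ∝ r²: subtitle 5² = 25, author name 13² = 169, imprint logo 17² = 289; Σw = 483.
x: (25·63 + 169·117 + 289·18) / 483 = 26550 / 483 ≈ 54.97
Against x = 64, that's 54.97 − 64 = -9.03.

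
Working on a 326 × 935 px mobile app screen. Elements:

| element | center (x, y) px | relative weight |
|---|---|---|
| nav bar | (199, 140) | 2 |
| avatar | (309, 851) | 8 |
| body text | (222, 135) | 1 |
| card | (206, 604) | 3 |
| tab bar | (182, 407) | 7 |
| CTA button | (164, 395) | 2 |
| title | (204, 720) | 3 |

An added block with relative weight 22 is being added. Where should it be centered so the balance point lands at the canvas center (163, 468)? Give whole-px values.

(86, 347)

After adding the added block, total weight = 2 + 8 + 1 + 3 + 7 + 2 + 3 + 22 = 48.
Along x: (5924 + 22·x) / 48 = 163 (existing moment 2·199 + 8·309 + 1·222 + 3·206 + 7·182 + 2·164 + 3·204 = 5924) ⇒ x = (7824 − 5924) / 22 ≈ 86.36.
Along y: (14834 + 22·y) / 48 = 468 (existing moment 2·140 + 8·851 + 1·135 + 3·604 + 7·407 + 2·395 + 3·720 = 14834) ⇒ y = (22464 − 14834) / 22 ≈ 346.82.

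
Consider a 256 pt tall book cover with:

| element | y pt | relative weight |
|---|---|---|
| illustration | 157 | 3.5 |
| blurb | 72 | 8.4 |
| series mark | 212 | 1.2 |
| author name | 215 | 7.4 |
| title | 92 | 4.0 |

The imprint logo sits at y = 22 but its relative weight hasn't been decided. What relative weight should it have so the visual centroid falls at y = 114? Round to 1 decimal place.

w ≈ 6.2

Fixed elements: Σw = 3.5 + 8.4 + 1.2 + 7.4 + 4.0 = 24.5, Σw·y = 3.5·157 + 8.4·72 + 1.2·212 + 7.4·215 + 4.0·92 = 3367.7.
Balance at y = 114 requires (3367.7 + w·22) / (24.5 + w) = 114.
Solving: w = (114·24.5 − 3367.7) / (22 − 114) = -574.7 / -92 ≈ 6.25.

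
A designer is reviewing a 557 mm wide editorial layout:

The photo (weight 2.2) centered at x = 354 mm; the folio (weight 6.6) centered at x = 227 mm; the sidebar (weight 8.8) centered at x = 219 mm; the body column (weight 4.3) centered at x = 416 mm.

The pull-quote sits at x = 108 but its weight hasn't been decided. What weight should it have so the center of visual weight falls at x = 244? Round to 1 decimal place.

w ≈ 4.8

Existing Σw = 21.9 (2.2 + 6.6 + 8.8 + 4.3); existing moment 2.2·354 + 6.6·227 + 8.8·219 + 4.3·416 = 5993.0.
Set Σw·x/Σw = 244: (5993.0 + 108w) = 244·(21.9 + w).
Rearranging, w·(108 − 244) = 244·21.9 − 5993.0 = -649.4, so w ≈ -649.4/-136 = 4.77.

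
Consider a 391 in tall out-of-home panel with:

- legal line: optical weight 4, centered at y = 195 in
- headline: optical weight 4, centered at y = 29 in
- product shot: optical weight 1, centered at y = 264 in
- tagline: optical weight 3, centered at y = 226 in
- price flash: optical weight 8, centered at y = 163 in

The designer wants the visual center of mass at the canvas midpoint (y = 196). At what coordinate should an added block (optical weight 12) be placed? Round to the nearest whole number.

y ≈ 261

With the added block, Σw becomes 4 + 4 + 1 + 3 + 8 + 12 = 32.
Along y: (3142 + 12·y) / 32 = 196 (existing moment 4·195 + 4·29 + 1·264 + 3·226 + 8·163 = 3142) ⇒ y = (6272 − 3142) / 12 ≈ 260.83.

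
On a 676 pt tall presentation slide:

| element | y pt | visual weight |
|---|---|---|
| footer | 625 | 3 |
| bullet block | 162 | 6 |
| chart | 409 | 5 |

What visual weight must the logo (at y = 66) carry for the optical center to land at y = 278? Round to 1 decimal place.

w ≈ 4.7

Fixed elements: Σw = 3 + 6 + 5 = 14, Σw·y = 3·625 + 6·162 + 5·409 = 4892.
For the centroid to hit 278: (4892 + w·66) / (14 + w) = 278.
Solving: w = (278·14 − 4892) / (66 − 278) = -1000 / -212 ≈ 4.72.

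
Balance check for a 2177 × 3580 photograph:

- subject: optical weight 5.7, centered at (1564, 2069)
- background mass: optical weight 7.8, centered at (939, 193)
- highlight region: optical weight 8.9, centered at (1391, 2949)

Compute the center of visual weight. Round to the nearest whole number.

Σw = 5.7 + 7.8 + 8.9 = 22.4.
x-moment: 5.7·1564 + 7.8·939 + 8.9·1391 = 28618.9; centroid 28618.9/22.4 ≈ 1277.63.
y-moment: 5.7·2069 + 7.8·193 + 8.9·2949 = 39544.8; centroid 39544.8/22.4 ≈ 1765.39.

(1278, 1765)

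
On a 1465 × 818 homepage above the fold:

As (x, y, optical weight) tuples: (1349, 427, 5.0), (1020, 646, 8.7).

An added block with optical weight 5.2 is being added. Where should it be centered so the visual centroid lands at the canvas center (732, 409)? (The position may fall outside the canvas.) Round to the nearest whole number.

With the added block, Σw becomes 5.0 + 8.7 + 5.2 = 18.9.
x: target moment 18.9×732 = 13834.8; current 5.0·1349 + 8.7·1020 = 15619.0; the added block supplies -1784.2, so x = -1784.2/5.2 ≈ -343.12.
y: target moment 18.9×409 = 7730.1; current 5.0·427 + 8.7·646 = 7755.2; the added block supplies -25.1, so y = -25.1/5.2 ≈ -4.83.

(-343, -5)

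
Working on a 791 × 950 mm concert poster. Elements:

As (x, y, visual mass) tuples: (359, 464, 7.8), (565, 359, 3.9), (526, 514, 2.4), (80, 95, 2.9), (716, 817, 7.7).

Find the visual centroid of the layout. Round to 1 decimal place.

Weights sum to 7.8 + 3.9 + 2.4 + 2.9 + 7.7 = 24.7.
x-moment: 7.8·359 + 3.9·565 + 2.4·526 + 2.9·80 + 7.7·716 = 12011.3; centroid 12011.3/24.7 ≈ 486.29.
y-moment: 7.8·464 + 3.9·359 + 2.4·514 + 2.9·95 + 7.7·817 = 12819.3; centroid 12819.3/24.7 ≈ 519.00.

(486.3, 519.0)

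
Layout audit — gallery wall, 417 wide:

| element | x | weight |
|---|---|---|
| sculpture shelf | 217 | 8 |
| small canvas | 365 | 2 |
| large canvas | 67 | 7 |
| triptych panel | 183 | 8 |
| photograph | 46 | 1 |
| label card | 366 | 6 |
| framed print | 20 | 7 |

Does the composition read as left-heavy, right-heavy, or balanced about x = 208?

left-heavy

Σw = 8 + 2 + 7 + 8 + 1 + 6 + 7 = 39.
Σw·x = 6781; x̄ = 6781/39 ≈ 173.87.
Since 173.9 is left of 208, the composition reads left-heavy.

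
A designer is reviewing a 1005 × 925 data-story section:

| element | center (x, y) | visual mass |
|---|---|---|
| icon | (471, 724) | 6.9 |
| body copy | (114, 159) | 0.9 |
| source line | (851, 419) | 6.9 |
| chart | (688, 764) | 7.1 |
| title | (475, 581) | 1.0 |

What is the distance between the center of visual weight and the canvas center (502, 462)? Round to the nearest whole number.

Total weight = 6.9 + 0.9 + 6.9 + 7.1 + 1.0 = 22.8.
Σw·x = 6.9·471 + 0.9·114 + 6.9·851 + 7.1·688 + 1.0·475 = 14584.2, so x̄ = 14584.2/22.8 ≈ 639.66.
Σw·y = 6.9·724 + 0.9·159 + 6.9·419 + 7.1·764 + 1.0·581 = 14035.2, so ȳ = 14035.2/22.8 ≈ 615.58.
Offset from (502, 462): Δx ≈ 137.66, Δy ≈ 153.58; distance = √(Δx² + Δy²) ≈ 206.24.

≈ 206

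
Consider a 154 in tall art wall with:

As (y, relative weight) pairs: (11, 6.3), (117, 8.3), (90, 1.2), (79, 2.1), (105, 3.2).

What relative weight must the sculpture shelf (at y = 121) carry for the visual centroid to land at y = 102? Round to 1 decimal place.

Fixed elements: Σw = 6.3 + 8.3 + 1.2 + 2.1 + 3.2 = 21.1, Σw·y = 6.3·11 + 8.3·117 + 1.2·90 + 2.1·79 + 3.2·105 = 1650.3.
For the centroid to hit 102: (1650.3 + w·121) / (21.1 + w) = 102.
Solving: w = (102·21.1 − 1650.3) / (121 − 102) = 501.9 / 19 ≈ 26.42.

w ≈ 26.4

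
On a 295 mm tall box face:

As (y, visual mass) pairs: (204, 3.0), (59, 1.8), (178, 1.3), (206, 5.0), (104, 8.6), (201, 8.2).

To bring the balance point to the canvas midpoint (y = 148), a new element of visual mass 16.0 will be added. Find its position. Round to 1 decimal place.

y ≈ 123.4

With the new element, Σw becomes 3.0 + 1.8 + 1.3 + 5.0 + 8.6 + 8.2 + 16.0 = 43.9.
y: target moment 43.9×148 = 6497.2; current 3.0·204 + 1.8·59 + 1.3·178 + 5.0·206 + 8.6·104 + 8.2·201 = 4522.2; the new element supplies 1975.0, so y = 1975.0/16.0 ≈ 123.44.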